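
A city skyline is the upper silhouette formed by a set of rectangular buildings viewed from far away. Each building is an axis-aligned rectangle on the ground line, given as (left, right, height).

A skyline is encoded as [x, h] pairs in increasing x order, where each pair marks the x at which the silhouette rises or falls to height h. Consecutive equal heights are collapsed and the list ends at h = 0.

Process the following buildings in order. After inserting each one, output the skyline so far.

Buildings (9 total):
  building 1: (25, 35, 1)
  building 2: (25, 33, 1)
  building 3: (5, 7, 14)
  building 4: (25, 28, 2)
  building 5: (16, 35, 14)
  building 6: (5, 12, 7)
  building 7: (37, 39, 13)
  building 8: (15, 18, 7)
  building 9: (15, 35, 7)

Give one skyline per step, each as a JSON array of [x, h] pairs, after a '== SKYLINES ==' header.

== SKYLINES ==
[[25,1],[35,0]]
[[25,1],[35,0]]
[[5,14],[7,0],[25,1],[35,0]]
[[5,14],[7,0],[25,2],[28,1],[35,0]]
[[5,14],[7,0],[16,14],[35,0]]
[[5,14],[7,7],[12,0],[16,14],[35,0]]
[[5,14],[7,7],[12,0],[16,14],[35,0],[37,13],[39,0]]
[[5,14],[7,7],[12,0],[15,7],[16,14],[35,0],[37,13],[39,0]]
[[5,14],[7,7],[12,0],[15,7],[16,14],[35,0],[37,13],[39,0]]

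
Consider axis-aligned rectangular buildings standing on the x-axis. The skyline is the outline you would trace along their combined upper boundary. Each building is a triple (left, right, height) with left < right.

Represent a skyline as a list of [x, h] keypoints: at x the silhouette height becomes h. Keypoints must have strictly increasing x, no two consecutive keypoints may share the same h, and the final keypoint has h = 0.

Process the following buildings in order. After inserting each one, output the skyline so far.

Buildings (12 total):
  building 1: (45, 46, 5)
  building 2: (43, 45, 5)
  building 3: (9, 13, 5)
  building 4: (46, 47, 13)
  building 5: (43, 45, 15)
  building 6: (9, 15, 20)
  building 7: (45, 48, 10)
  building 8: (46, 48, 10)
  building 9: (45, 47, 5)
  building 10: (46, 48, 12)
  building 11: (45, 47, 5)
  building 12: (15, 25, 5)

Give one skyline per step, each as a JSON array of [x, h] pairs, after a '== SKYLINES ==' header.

== SKYLINES ==
[[45,5],[46,0]]
[[43,5],[46,0]]
[[9,5],[13,0],[43,5],[46,0]]
[[9,5],[13,0],[43,5],[46,13],[47,0]]
[[9,5],[13,0],[43,15],[45,5],[46,13],[47,0]]
[[9,20],[15,0],[43,15],[45,5],[46,13],[47,0]]
[[9,20],[15,0],[43,15],[45,10],[46,13],[47,10],[48,0]]
[[9,20],[15,0],[43,15],[45,10],[46,13],[47,10],[48,0]]
[[9,20],[15,0],[43,15],[45,10],[46,13],[47,10],[48,0]]
[[9,20],[15,0],[43,15],[45,10],[46,13],[47,12],[48,0]]
[[9,20],[15,0],[43,15],[45,10],[46,13],[47,12],[48,0]]
[[9,20],[15,5],[25,0],[43,15],[45,10],[46,13],[47,12],[48,0]]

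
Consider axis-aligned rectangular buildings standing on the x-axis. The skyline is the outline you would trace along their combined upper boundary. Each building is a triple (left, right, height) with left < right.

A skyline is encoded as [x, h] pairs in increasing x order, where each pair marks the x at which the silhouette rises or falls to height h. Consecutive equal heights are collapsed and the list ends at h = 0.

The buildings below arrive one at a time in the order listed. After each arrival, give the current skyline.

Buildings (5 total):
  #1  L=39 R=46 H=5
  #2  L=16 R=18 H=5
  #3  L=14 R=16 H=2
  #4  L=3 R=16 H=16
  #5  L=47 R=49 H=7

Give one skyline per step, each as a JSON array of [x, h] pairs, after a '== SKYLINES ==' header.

== SKYLINES ==
[[39,5],[46,0]]
[[16,5],[18,0],[39,5],[46,0]]
[[14,2],[16,5],[18,0],[39,5],[46,0]]
[[3,16],[16,5],[18,0],[39,5],[46,0]]
[[3,16],[16,5],[18,0],[39,5],[46,0],[47,7],[49,0]]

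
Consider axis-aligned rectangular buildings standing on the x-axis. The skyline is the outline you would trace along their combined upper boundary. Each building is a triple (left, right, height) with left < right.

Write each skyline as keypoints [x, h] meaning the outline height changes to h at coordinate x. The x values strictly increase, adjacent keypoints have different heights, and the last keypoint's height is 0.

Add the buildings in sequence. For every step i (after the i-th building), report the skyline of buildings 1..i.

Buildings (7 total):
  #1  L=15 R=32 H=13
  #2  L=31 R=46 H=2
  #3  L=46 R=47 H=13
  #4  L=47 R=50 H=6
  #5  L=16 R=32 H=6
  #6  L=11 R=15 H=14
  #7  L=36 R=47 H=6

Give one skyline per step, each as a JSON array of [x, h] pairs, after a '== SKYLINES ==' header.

== SKYLINES ==
[[15,13],[32,0]]
[[15,13],[32,2],[46,0]]
[[15,13],[32,2],[46,13],[47,0]]
[[15,13],[32,2],[46,13],[47,6],[50,0]]
[[15,13],[32,2],[46,13],[47,6],[50,0]]
[[11,14],[15,13],[32,2],[46,13],[47,6],[50,0]]
[[11,14],[15,13],[32,2],[36,6],[46,13],[47,6],[50,0]]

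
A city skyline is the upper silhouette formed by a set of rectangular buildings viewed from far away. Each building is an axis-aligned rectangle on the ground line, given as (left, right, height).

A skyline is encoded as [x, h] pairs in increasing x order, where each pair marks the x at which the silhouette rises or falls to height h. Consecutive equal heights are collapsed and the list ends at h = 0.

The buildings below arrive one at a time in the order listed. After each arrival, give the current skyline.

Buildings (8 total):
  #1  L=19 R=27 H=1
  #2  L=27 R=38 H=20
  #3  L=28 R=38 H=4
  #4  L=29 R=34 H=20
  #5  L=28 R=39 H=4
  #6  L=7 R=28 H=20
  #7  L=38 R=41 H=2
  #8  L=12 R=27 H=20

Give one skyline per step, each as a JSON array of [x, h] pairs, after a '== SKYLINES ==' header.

== SKYLINES ==
[[19,1],[27,0]]
[[19,1],[27,20],[38,0]]
[[19,1],[27,20],[38,0]]
[[19,1],[27,20],[38,0]]
[[19,1],[27,20],[38,4],[39,0]]
[[7,20],[38,4],[39,0]]
[[7,20],[38,4],[39,2],[41,0]]
[[7,20],[38,4],[39,2],[41,0]]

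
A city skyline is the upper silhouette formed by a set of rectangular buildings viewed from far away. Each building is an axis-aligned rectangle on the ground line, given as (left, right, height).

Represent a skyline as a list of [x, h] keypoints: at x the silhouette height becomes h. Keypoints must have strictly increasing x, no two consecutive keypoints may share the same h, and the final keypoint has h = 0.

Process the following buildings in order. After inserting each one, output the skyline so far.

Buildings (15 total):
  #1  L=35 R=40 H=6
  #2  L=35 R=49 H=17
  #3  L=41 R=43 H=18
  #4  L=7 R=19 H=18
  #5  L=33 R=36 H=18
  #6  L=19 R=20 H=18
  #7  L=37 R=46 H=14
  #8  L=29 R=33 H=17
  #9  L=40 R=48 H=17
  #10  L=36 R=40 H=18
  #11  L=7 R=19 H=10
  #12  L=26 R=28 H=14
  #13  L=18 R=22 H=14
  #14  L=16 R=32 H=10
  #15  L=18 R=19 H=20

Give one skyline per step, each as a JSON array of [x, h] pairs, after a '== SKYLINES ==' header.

== SKYLINES ==
[[35,6],[40,0]]
[[35,17],[49,0]]
[[35,17],[41,18],[43,17],[49,0]]
[[7,18],[19,0],[35,17],[41,18],[43,17],[49,0]]
[[7,18],[19,0],[33,18],[36,17],[41,18],[43,17],[49,0]]
[[7,18],[20,0],[33,18],[36,17],[41,18],[43,17],[49,0]]
[[7,18],[20,0],[33,18],[36,17],[41,18],[43,17],[49,0]]
[[7,18],[20,0],[29,17],[33,18],[36,17],[41,18],[43,17],[49,0]]
[[7,18],[20,0],[29,17],[33,18],[36,17],[41,18],[43,17],[49,0]]
[[7,18],[20,0],[29,17],[33,18],[40,17],[41,18],[43,17],[49,0]]
[[7,18],[20,0],[29,17],[33,18],[40,17],[41,18],[43,17],[49,0]]
[[7,18],[20,0],[26,14],[28,0],[29,17],[33,18],[40,17],[41,18],[43,17],[49,0]]
[[7,18],[20,14],[22,0],[26,14],[28,0],[29,17],[33,18],[40,17],[41,18],[43,17],[49,0]]
[[7,18],[20,14],[22,10],[26,14],[28,10],[29,17],[33,18],[40,17],[41,18],[43,17],[49,0]]
[[7,18],[18,20],[19,18],[20,14],[22,10],[26,14],[28,10],[29,17],[33,18],[40,17],[41,18],[43,17],[49,0]]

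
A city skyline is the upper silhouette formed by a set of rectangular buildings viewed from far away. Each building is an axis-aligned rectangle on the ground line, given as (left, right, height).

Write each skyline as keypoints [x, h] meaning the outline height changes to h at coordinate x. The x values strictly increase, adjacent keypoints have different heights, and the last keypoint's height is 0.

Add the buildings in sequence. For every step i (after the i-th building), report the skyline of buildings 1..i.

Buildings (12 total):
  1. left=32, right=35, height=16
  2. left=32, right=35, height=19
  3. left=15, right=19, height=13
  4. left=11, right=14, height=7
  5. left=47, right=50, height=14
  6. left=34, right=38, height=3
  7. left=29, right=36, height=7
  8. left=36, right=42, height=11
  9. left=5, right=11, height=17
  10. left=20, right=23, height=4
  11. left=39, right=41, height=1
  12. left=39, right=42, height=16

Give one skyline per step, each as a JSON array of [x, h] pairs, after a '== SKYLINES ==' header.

== SKYLINES ==
[[32,16],[35,0]]
[[32,19],[35,0]]
[[15,13],[19,0],[32,19],[35,0]]
[[11,7],[14,0],[15,13],[19,0],[32,19],[35,0]]
[[11,7],[14,0],[15,13],[19,0],[32,19],[35,0],[47,14],[50,0]]
[[11,7],[14,0],[15,13],[19,0],[32,19],[35,3],[38,0],[47,14],[50,0]]
[[11,7],[14,0],[15,13],[19,0],[29,7],[32,19],[35,7],[36,3],[38,0],[47,14],[50,0]]
[[11,7],[14,0],[15,13],[19,0],[29,7],[32,19],[35,7],[36,11],[42,0],[47,14],[50,0]]
[[5,17],[11,7],[14,0],[15,13],[19,0],[29,7],[32,19],[35,7],[36,11],[42,0],[47,14],[50,0]]
[[5,17],[11,7],[14,0],[15,13],[19,0],[20,4],[23,0],[29,7],[32,19],[35,7],[36,11],[42,0],[47,14],[50,0]]
[[5,17],[11,7],[14,0],[15,13],[19,0],[20,4],[23,0],[29,7],[32,19],[35,7],[36,11],[42,0],[47,14],[50,0]]
[[5,17],[11,7],[14,0],[15,13],[19,0],[20,4],[23,0],[29,7],[32,19],[35,7],[36,11],[39,16],[42,0],[47,14],[50,0]]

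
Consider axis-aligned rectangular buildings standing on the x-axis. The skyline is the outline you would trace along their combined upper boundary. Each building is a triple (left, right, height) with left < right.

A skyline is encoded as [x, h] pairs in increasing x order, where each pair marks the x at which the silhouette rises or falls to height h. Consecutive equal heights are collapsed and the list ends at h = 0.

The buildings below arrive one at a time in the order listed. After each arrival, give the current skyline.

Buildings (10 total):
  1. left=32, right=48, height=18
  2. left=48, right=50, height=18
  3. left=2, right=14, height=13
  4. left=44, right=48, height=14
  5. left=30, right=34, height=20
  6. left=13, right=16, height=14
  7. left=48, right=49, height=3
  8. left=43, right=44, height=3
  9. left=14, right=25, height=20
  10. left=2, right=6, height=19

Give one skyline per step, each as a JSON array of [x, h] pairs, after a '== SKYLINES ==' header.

== SKYLINES ==
[[32,18],[48,0]]
[[32,18],[50,0]]
[[2,13],[14,0],[32,18],[50,0]]
[[2,13],[14,0],[32,18],[50,0]]
[[2,13],[14,0],[30,20],[34,18],[50,0]]
[[2,13],[13,14],[16,0],[30,20],[34,18],[50,0]]
[[2,13],[13,14],[16,0],[30,20],[34,18],[50,0]]
[[2,13],[13,14],[16,0],[30,20],[34,18],[50,0]]
[[2,13],[13,14],[14,20],[25,0],[30,20],[34,18],[50,0]]
[[2,19],[6,13],[13,14],[14,20],[25,0],[30,20],[34,18],[50,0]]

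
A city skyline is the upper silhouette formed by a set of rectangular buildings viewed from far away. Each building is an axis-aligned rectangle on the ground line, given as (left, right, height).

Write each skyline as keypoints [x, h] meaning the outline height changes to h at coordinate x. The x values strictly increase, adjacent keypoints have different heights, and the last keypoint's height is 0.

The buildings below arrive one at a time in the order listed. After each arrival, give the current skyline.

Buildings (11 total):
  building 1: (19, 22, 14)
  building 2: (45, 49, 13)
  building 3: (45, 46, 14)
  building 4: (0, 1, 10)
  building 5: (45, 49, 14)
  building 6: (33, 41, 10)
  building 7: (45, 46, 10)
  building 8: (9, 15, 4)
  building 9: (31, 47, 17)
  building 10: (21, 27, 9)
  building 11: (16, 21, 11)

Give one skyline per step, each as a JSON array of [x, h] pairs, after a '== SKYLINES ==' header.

== SKYLINES ==
[[19,14],[22,0]]
[[19,14],[22,0],[45,13],[49,0]]
[[19,14],[22,0],[45,14],[46,13],[49,0]]
[[0,10],[1,0],[19,14],[22,0],[45,14],[46,13],[49,0]]
[[0,10],[1,0],[19,14],[22,0],[45,14],[49,0]]
[[0,10],[1,0],[19,14],[22,0],[33,10],[41,0],[45,14],[49,0]]
[[0,10],[1,0],[19,14],[22,0],[33,10],[41,0],[45,14],[49,0]]
[[0,10],[1,0],[9,4],[15,0],[19,14],[22,0],[33,10],[41,0],[45,14],[49,0]]
[[0,10],[1,0],[9,4],[15,0],[19,14],[22,0],[31,17],[47,14],[49,0]]
[[0,10],[1,0],[9,4],[15,0],[19,14],[22,9],[27,0],[31,17],[47,14],[49,0]]
[[0,10],[1,0],[9,4],[15,0],[16,11],[19,14],[22,9],[27,0],[31,17],[47,14],[49,0]]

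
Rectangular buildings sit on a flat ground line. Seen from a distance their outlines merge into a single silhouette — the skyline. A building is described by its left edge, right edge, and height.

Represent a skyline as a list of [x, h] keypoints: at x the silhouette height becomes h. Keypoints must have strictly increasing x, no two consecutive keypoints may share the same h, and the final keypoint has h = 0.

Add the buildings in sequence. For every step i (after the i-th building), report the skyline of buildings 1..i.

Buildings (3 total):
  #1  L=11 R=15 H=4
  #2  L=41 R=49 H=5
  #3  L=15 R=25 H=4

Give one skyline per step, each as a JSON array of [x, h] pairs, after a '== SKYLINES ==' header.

== SKYLINES ==
[[11,4],[15,0]]
[[11,4],[15,0],[41,5],[49,0]]
[[11,4],[25,0],[41,5],[49,0]]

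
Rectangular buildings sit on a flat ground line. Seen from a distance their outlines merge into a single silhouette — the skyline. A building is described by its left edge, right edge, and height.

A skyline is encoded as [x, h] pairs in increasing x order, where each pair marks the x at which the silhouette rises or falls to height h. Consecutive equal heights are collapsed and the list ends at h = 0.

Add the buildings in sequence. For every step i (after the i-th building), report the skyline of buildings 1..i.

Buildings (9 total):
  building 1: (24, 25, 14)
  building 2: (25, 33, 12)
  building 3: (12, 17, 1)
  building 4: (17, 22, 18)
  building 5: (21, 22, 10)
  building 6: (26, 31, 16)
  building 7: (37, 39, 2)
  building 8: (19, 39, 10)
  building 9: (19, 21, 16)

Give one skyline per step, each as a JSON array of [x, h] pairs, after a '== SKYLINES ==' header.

== SKYLINES ==
[[24,14],[25,0]]
[[24,14],[25,12],[33,0]]
[[12,1],[17,0],[24,14],[25,12],[33,0]]
[[12,1],[17,18],[22,0],[24,14],[25,12],[33,0]]
[[12,1],[17,18],[22,0],[24,14],[25,12],[33,0]]
[[12,1],[17,18],[22,0],[24,14],[25,12],[26,16],[31,12],[33,0]]
[[12,1],[17,18],[22,0],[24,14],[25,12],[26,16],[31,12],[33,0],[37,2],[39,0]]
[[12,1],[17,18],[22,10],[24,14],[25,12],[26,16],[31,12],[33,10],[39,0]]
[[12,1],[17,18],[22,10],[24,14],[25,12],[26,16],[31,12],[33,10],[39,0]]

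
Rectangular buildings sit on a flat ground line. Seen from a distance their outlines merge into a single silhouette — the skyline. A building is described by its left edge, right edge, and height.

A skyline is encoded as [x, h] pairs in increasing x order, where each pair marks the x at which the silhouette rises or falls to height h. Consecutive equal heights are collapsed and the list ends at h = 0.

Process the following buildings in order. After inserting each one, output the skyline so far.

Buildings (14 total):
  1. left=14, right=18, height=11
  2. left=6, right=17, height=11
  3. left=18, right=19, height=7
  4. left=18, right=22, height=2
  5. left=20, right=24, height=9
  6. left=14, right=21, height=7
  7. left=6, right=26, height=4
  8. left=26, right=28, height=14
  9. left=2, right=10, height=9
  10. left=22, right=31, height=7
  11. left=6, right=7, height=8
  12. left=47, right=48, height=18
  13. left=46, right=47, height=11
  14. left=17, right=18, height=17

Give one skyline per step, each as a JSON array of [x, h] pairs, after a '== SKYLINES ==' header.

== SKYLINES ==
[[14,11],[18,0]]
[[6,11],[18,0]]
[[6,11],[18,7],[19,0]]
[[6,11],[18,7],[19,2],[22,0]]
[[6,11],[18,7],[19,2],[20,9],[24,0]]
[[6,11],[18,7],[20,9],[24,0]]
[[6,11],[18,7],[20,9],[24,4],[26,0]]
[[6,11],[18,7],[20,9],[24,4],[26,14],[28,0]]
[[2,9],[6,11],[18,7],[20,9],[24,4],[26,14],[28,0]]
[[2,9],[6,11],[18,7],[20,9],[24,7],[26,14],[28,7],[31,0]]
[[2,9],[6,11],[18,7],[20,9],[24,7],[26,14],[28,7],[31,0]]
[[2,9],[6,11],[18,7],[20,9],[24,7],[26,14],[28,7],[31,0],[47,18],[48,0]]
[[2,9],[6,11],[18,7],[20,9],[24,7],[26,14],[28,7],[31,0],[46,11],[47,18],[48,0]]
[[2,9],[6,11],[17,17],[18,7],[20,9],[24,7],[26,14],[28,7],[31,0],[46,11],[47,18],[48,0]]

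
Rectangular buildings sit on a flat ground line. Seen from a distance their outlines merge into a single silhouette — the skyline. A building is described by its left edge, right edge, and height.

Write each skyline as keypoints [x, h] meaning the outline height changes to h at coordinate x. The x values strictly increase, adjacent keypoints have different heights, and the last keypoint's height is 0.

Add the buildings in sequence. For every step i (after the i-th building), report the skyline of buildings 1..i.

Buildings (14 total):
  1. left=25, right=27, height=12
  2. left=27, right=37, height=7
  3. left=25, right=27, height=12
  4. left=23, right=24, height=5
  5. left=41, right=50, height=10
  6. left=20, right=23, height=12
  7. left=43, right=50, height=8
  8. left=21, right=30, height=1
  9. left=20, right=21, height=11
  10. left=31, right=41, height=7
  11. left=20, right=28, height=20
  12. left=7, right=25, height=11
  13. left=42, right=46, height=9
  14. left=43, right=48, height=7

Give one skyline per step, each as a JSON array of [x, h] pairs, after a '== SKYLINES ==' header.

== SKYLINES ==
[[25,12],[27,0]]
[[25,12],[27,7],[37,0]]
[[25,12],[27,7],[37,0]]
[[23,5],[24,0],[25,12],[27,7],[37,0]]
[[23,5],[24,0],[25,12],[27,7],[37,0],[41,10],[50,0]]
[[20,12],[23,5],[24,0],[25,12],[27,7],[37,0],[41,10],[50,0]]
[[20,12],[23,5],[24,0],[25,12],[27,7],[37,0],[41,10],[50,0]]
[[20,12],[23,5],[24,1],[25,12],[27,7],[37,0],[41,10],[50,0]]
[[20,12],[23,5],[24,1],[25,12],[27,7],[37,0],[41,10],[50,0]]
[[20,12],[23,5],[24,1],[25,12],[27,7],[41,10],[50,0]]
[[20,20],[28,7],[41,10],[50,0]]
[[7,11],[20,20],[28,7],[41,10],[50,0]]
[[7,11],[20,20],[28,7],[41,10],[50,0]]
[[7,11],[20,20],[28,7],[41,10],[50,0]]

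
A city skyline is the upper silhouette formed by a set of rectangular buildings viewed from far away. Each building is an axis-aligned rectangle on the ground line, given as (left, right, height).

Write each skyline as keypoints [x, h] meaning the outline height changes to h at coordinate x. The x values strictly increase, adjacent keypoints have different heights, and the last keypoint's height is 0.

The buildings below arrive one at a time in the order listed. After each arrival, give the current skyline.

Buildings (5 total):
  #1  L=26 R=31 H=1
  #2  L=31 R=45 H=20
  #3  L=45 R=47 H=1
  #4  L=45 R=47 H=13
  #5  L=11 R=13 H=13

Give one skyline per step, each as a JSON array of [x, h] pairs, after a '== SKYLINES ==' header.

== SKYLINES ==
[[26,1],[31,0]]
[[26,1],[31,20],[45,0]]
[[26,1],[31,20],[45,1],[47,0]]
[[26,1],[31,20],[45,13],[47,0]]
[[11,13],[13,0],[26,1],[31,20],[45,13],[47,0]]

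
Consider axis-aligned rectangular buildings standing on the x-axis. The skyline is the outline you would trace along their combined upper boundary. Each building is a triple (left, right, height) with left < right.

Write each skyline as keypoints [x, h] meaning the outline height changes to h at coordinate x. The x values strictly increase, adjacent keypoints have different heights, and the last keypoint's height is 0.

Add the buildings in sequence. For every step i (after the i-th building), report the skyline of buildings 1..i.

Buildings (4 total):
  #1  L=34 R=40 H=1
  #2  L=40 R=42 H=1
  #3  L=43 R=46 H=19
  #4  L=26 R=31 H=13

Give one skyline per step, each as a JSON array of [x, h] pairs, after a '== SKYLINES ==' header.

== SKYLINES ==
[[34,1],[40,0]]
[[34,1],[42,0]]
[[34,1],[42,0],[43,19],[46,0]]
[[26,13],[31,0],[34,1],[42,0],[43,19],[46,0]]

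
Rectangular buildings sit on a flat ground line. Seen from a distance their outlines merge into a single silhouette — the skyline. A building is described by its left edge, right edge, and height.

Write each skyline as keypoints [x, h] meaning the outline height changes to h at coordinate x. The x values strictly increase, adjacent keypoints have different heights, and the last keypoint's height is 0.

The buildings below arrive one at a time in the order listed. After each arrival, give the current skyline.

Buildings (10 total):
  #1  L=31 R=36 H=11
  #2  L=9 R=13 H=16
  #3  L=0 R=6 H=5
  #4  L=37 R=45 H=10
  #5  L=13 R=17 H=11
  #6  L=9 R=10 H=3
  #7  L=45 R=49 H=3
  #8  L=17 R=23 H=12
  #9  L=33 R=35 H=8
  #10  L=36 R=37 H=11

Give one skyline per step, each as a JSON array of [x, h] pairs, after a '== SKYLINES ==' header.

== SKYLINES ==
[[31,11],[36,0]]
[[9,16],[13,0],[31,11],[36,0]]
[[0,5],[6,0],[9,16],[13,0],[31,11],[36,0]]
[[0,5],[6,0],[9,16],[13,0],[31,11],[36,0],[37,10],[45,0]]
[[0,5],[6,0],[9,16],[13,11],[17,0],[31,11],[36,0],[37,10],[45,0]]
[[0,5],[6,0],[9,16],[13,11],[17,0],[31,11],[36,0],[37,10],[45,0]]
[[0,5],[6,0],[9,16],[13,11],[17,0],[31,11],[36,0],[37,10],[45,3],[49,0]]
[[0,5],[6,0],[9,16],[13,11],[17,12],[23,0],[31,11],[36,0],[37,10],[45,3],[49,0]]
[[0,5],[6,0],[9,16],[13,11],[17,12],[23,0],[31,11],[36,0],[37,10],[45,3],[49,0]]
[[0,5],[6,0],[9,16],[13,11],[17,12],[23,0],[31,11],[37,10],[45,3],[49,0]]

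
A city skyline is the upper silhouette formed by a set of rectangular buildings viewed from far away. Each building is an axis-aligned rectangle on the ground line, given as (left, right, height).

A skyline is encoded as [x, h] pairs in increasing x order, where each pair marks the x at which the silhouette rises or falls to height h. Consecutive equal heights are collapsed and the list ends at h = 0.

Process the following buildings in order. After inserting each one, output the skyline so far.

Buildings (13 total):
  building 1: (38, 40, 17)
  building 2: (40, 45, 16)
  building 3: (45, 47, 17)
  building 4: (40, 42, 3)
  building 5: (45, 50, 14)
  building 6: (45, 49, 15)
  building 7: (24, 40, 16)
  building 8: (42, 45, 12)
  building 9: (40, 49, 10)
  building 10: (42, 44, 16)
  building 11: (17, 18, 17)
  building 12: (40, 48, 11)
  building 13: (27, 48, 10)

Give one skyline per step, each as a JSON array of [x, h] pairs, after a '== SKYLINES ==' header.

== SKYLINES ==
[[38,17],[40,0]]
[[38,17],[40,16],[45,0]]
[[38,17],[40,16],[45,17],[47,0]]
[[38,17],[40,16],[45,17],[47,0]]
[[38,17],[40,16],[45,17],[47,14],[50,0]]
[[38,17],[40,16],[45,17],[47,15],[49,14],[50,0]]
[[24,16],[38,17],[40,16],[45,17],[47,15],[49,14],[50,0]]
[[24,16],[38,17],[40,16],[45,17],[47,15],[49,14],[50,0]]
[[24,16],[38,17],[40,16],[45,17],[47,15],[49,14],[50,0]]
[[24,16],[38,17],[40,16],[45,17],[47,15],[49,14],[50,0]]
[[17,17],[18,0],[24,16],[38,17],[40,16],[45,17],[47,15],[49,14],[50,0]]
[[17,17],[18,0],[24,16],[38,17],[40,16],[45,17],[47,15],[49,14],[50,0]]
[[17,17],[18,0],[24,16],[38,17],[40,16],[45,17],[47,15],[49,14],[50,0]]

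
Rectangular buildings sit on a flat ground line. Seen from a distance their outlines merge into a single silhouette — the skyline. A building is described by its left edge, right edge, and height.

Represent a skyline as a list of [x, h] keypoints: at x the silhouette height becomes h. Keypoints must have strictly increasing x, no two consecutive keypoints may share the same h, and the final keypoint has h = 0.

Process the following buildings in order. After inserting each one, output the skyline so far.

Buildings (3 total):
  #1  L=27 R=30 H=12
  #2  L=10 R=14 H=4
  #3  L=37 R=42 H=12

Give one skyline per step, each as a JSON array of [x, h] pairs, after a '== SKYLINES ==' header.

== SKYLINES ==
[[27,12],[30,0]]
[[10,4],[14,0],[27,12],[30,0]]
[[10,4],[14,0],[27,12],[30,0],[37,12],[42,0]]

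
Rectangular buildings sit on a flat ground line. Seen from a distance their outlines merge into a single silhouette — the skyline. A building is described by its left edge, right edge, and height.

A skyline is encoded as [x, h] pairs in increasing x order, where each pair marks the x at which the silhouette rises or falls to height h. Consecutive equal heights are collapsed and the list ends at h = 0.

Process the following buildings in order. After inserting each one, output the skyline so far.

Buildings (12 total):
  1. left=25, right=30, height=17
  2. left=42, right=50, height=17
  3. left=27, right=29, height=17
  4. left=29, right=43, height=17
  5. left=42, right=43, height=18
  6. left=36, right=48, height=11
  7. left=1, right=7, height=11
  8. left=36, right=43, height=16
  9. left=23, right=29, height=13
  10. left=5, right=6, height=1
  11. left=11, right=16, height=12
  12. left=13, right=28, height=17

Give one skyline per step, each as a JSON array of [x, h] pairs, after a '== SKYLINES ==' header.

== SKYLINES ==
[[25,17],[30,0]]
[[25,17],[30,0],[42,17],[50,0]]
[[25,17],[30,0],[42,17],[50,0]]
[[25,17],[50,0]]
[[25,17],[42,18],[43,17],[50,0]]
[[25,17],[42,18],[43,17],[50,0]]
[[1,11],[7,0],[25,17],[42,18],[43,17],[50,0]]
[[1,11],[7,0],[25,17],[42,18],[43,17],[50,0]]
[[1,11],[7,0],[23,13],[25,17],[42,18],[43,17],[50,0]]
[[1,11],[7,0],[23,13],[25,17],[42,18],[43,17],[50,0]]
[[1,11],[7,0],[11,12],[16,0],[23,13],[25,17],[42,18],[43,17],[50,0]]
[[1,11],[7,0],[11,12],[13,17],[42,18],[43,17],[50,0]]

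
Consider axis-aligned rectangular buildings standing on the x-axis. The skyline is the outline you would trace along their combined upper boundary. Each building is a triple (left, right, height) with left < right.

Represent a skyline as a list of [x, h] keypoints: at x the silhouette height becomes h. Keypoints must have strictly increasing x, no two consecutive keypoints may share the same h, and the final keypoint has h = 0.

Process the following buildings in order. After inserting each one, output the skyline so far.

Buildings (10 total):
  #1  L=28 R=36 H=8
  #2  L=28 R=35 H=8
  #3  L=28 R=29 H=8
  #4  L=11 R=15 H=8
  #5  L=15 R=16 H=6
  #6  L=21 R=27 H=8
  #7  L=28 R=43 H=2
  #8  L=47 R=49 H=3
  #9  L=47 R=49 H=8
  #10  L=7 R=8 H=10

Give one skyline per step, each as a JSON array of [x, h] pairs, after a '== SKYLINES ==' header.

== SKYLINES ==
[[28,8],[36,0]]
[[28,8],[36,0]]
[[28,8],[36,0]]
[[11,8],[15,0],[28,8],[36,0]]
[[11,8],[15,6],[16,0],[28,8],[36,0]]
[[11,8],[15,6],[16,0],[21,8],[27,0],[28,8],[36,0]]
[[11,8],[15,6],[16,0],[21,8],[27,0],[28,8],[36,2],[43,0]]
[[11,8],[15,6],[16,0],[21,8],[27,0],[28,8],[36,2],[43,0],[47,3],[49,0]]
[[11,8],[15,6],[16,0],[21,8],[27,0],[28,8],[36,2],[43,0],[47,8],[49,0]]
[[7,10],[8,0],[11,8],[15,6],[16,0],[21,8],[27,0],[28,8],[36,2],[43,0],[47,8],[49,0]]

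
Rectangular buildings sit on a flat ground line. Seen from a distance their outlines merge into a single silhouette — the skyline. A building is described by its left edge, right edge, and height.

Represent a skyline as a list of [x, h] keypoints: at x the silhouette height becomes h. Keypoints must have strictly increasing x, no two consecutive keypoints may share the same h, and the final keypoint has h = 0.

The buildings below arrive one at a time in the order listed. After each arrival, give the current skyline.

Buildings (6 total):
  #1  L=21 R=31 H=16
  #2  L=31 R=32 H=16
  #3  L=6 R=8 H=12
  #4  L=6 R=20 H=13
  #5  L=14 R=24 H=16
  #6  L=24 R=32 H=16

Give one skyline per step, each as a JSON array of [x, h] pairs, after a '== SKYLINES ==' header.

== SKYLINES ==
[[21,16],[31,0]]
[[21,16],[32,0]]
[[6,12],[8,0],[21,16],[32,0]]
[[6,13],[20,0],[21,16],[32,0]]
[[6,13],[14,16],[32,0]]
[[6,13],[14,16],[32,0]]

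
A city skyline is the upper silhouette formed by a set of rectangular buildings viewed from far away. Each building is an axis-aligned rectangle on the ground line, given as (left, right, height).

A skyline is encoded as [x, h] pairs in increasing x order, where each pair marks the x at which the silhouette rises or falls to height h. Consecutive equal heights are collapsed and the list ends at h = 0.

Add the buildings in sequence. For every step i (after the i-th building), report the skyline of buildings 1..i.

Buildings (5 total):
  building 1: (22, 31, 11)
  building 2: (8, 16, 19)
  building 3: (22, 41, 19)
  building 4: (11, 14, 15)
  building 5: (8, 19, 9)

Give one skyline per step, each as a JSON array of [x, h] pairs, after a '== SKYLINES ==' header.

== SKYLINES ==
[[22,11],[31,0]]
[[8,19],[16,0],[22,11],[31,0]]
[[8,19],[16,0],[22,19],[41,0]]
[[8,19],[16,0],[22,19],[41,0]]
[[8,19],[16,9],[19,0],[22,19],[41,0]]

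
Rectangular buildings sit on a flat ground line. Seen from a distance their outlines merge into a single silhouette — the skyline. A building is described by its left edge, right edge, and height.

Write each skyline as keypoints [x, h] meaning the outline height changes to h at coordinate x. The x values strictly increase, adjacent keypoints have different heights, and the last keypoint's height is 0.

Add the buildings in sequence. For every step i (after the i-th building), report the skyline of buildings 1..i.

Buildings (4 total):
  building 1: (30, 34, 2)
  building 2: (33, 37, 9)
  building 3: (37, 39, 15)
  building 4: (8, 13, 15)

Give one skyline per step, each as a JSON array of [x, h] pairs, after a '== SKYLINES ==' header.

== SKYLINES ==
[[30,2],[34,0]]
[[30,2],[33,9],[37,0]]
[[30,2],[33,9],[37,15],[39,0]]
[[8,15],[13,0],[30,2],[33,9],[37,15],[39,0]]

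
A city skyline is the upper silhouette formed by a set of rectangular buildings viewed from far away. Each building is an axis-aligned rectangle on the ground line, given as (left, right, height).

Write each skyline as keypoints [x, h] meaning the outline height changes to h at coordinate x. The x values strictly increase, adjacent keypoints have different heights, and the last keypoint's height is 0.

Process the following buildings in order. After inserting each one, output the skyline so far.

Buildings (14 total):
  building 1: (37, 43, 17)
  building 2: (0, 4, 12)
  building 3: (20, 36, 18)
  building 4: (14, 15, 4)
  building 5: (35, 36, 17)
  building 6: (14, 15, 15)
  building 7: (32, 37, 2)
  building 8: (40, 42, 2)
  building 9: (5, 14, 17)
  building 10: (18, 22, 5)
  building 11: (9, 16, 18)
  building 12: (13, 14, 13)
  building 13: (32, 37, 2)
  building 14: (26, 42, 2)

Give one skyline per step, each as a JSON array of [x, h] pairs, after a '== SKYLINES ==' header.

== SKYLINES ==
[[37,17],[43,0]]
[[0,12],[4,0],[37,17],[43,0]]
[[0,12],[4,0],[20,18],[36,0],[37,17],[43,0]]
[[0,12],[4,0],[14,4],[15,0],[20,18],[36,0],[37,17],[43,0]]
[[0,12],[4,0],[14,4],[15,0],[20,18],[36,0],[37,17],[43,0]]
[[0,12],[4,0],[14,15],[15,0],[20,18],[36,0],[37,17],[43,0]]
[[0,12],[4,0],[14,15],[15,0],[20,18],[36,2],[37,17],[43,0]]
[[0,12],[4,0],[14,15],[15,0],[20,18],[36,2],[37,17],[43,0]]
[[0,12],[4,0],[5,17],[14,15],[15,0],[20,18],[36,2],[37,17],[43,0]]
[[0,12],[4,0],[5,17],[14,15],[15,0],[18,5],[20,18],[36,2],[37,17],[43,0]]
[[0,12],[4,0],[5,17],[9,18],[16,0],[18,5],[20,18],[36,2],[37,17],[43,0]]
[[0,12],[4,0],[5,17],[9,18],[16,0],[18,5],[20,18],[36,2],[37,17],[43,0]]
[[0,12],[4,0],[5,17],[9,18],[16,0],[18,5],[20,18],[36,2],[37,17],[43,0]]
[[0,12],[4,0],[5,17],[9,18],[16,0],[18,5],[20,18],[36,2],[37,17],[43,0]]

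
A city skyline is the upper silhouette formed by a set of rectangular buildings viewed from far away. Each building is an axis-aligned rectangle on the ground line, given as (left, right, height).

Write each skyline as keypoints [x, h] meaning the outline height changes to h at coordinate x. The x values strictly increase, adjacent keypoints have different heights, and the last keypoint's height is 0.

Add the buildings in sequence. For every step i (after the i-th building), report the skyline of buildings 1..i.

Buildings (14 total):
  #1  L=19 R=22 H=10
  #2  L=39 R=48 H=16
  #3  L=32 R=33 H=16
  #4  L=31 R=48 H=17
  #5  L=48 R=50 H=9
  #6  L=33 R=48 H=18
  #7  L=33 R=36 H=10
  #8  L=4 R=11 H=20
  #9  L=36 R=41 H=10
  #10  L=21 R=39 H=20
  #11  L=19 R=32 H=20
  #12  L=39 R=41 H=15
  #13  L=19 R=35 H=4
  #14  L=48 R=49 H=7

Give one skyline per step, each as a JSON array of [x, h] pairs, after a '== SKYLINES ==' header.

== SKYLINES ==
[[19,10],[22,0]]
[[19,10],[22,0],[39,16],[48,0]]
[[19,10],[22,0],[32,16],[33,0],[39,16],[48,0]]
[[19,10],[22,0],[31,17],[48,0]]
[[19,10],[22,0],[31,17],[48,9],[50,0]]
[[19,10],[22,0],[31,17],[33,18],[48,9],[50,0]]
[[19,10],[22,0],[31,17],[33,18],[48,9],[50,0]]
[[4,20],[11,0],[19,10],[22,0],[31,17],[33,18],[48,9],[50,0]]
[[4,20],[11,0],[19,10],[22,0],[31,17],[33,18],[48,9],[50,0]]
[[4,20],[11,0],[19,10],[21,20],[39,18],[48,9],[50,0]]
[[4,20],[11,0],[19,20],[39,18],[48,9],[50,0]]
[[4,20],[11,0],[19,20],[39,18],[48,9],[50,0]]
[[4,20],[11,0],[19,20],[39,18],[48,9],[50,0]]
[[4,20],[11,0],[19,20],[39,18],[48,9],[50,0]]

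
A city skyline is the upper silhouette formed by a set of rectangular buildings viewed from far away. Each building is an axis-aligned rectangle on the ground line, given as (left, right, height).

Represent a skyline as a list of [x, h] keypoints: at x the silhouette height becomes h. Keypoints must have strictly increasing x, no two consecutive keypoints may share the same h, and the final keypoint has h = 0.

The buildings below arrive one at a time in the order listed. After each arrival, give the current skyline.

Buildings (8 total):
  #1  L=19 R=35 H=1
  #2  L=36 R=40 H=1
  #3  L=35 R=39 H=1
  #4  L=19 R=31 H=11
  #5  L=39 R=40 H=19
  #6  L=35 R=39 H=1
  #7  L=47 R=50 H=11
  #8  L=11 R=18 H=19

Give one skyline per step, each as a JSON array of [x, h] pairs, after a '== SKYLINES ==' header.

== SKYLINES ==
[[19,1],[35,0]]
[[19,1],[35,0],[36,1],[40,0]]
[[19,1],[40,0]]
[[19,11],[31,1],[40,0]]
[[19,11],[31,1],[39,19],[40,0]]
[[19,11],[31,1],[39,19],[40,0]]
[[19,11],[31,1],[39,19],[40,0],[47,11],[50,0]]
[[11,19],[18,0],[19,11],[31,1],[39,19],[40,0],[47,11],[50,0]]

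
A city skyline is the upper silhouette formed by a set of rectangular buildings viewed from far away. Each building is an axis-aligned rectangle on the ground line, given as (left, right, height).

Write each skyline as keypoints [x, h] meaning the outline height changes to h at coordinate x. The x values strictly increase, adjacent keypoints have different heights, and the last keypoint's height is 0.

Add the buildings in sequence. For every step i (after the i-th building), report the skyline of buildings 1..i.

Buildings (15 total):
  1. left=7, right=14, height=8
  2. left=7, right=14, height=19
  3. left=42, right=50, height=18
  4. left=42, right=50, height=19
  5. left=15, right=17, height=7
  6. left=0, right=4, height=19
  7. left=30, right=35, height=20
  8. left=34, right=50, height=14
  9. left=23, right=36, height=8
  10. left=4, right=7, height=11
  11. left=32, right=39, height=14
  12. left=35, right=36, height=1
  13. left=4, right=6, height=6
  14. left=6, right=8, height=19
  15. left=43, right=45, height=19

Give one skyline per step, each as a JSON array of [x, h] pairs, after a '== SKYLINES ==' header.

== SKYLINES ==
[[7,8],[14,0]]
[[7,19],[14,0]]
[[7,19],[14,0],[42,18],[50,0]]
[[7,19],[14,0],[42,19],[50,0]]
[[7,19],[14,0],[15,7],[17,0],[42,19],[50,0]]
[[0,19],[4,0],[7,19],[14,0],[15,7],[17,0],[42,19],[50,0]]
[[0,19],[4,0],[7,19],[14,0],[15,7],[17,0],[30,20],[35,0],[42,19],[50,0]]
[[0,19],[4,0],[7,19],[14,0],[15,7],[17,0],[30,20],[35,14],[42,19],[50,0]]
[[0,19],[4,0],[7,19],[14,0],[15,7],[17,0],[23,8],[30,20],[35,14],[42,19],[50,0]]
[[0,19],[4,11],[7,19],[14,0],[15,7],[17,0],[23,8],[30,20],[35,14],[42,19],[50,0]]
[[0,19],[4,11],[7,19],[14,0],[15,7],[17,0],[23,8],[30,20],[35,14],[42,19],[50,0]]
[[0,19],[4,11],[7,19],[14,0],[15,7],[17,0],[23,8],[30,20],[35,14],[42,19],[50,0]]
[[0,19],[4,11],[7,19],[14,0],[15,7],[17,0],[23,8],[30,20],[35,14],[42,19],[50,0]]
[[0,19],[4,11],[6,19],[14,0],[15,7],[17,0],[23,8],[30,20],[35,14],[42,19],[50,0]]
[[0,19],[4,11],[6,19],[14,0],[15,7],[17,0],[23,8],[30,20],[35,14],[42,19],[50,0]]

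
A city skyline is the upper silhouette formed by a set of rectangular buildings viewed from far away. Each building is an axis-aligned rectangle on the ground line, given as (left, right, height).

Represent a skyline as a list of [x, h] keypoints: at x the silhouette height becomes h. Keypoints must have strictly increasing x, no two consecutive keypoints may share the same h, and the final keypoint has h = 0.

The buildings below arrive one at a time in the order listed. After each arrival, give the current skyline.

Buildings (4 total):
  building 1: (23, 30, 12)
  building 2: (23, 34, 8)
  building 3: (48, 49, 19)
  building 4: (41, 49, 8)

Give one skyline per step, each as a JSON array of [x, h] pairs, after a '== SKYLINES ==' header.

== SKYLINES ==
[[23,12],[30,0]]
[[23,12],[30,8],[34,0]]
[[23,12],[30,8],[34,0],[48,19],[49,0]]
[[23,12],[30,8],[34,0],[41,8],[48,19],[49,0]]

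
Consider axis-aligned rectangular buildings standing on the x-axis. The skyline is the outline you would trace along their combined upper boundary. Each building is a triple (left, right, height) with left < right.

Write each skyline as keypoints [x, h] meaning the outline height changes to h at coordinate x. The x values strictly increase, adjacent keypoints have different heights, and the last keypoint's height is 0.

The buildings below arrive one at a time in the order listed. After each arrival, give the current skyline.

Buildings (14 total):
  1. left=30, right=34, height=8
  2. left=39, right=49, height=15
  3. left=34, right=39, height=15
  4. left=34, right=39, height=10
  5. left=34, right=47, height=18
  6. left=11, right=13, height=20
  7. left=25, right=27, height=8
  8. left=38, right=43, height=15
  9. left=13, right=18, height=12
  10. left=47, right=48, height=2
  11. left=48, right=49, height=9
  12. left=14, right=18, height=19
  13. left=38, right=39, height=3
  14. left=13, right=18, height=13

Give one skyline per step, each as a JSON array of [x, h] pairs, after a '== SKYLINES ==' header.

== SKYLINES ==
[[30,8],[34,0]]
[[30,8],[34,0],[39,15],[49,0]]
[[30,8],[34,15],[49,0]]
[[30,8],[34,15],[49,0]]
[[30,8],[34,18],[47,15],[49,0]]
[[11,20],[13,0],[30,8],[34,18],[47,15],[49,0]]
[[11,20],[13,0],[25,8],[27,0],[30,8],[34,18],[47,15],[49,0]]
[[11,20],[13,0],[25,8],[27,0],[30,8],[34,18],[47,15],[49,0]]
[[11,20],[13,12],[18,0],[25,8],[27,0],[30,8],[34,18],[47,15],[49,0]]
[[11,20],[13,12],[18,0],[25,8],[27,0],[30,8],[34,18],[47,15],[49,0]]
[[11,20],[13,12],[18,0],[25,8],[27,0],[30,8],[34,18],[47,15],[49,0]]
[[11,20],[13,12],[14,19],[18,0],[25,8],[27,0],[30,8],[34,18],[47,15],[49,0]]
[[11,20],[13,12],[14,19],[18,0],[25,8],[27,0],[30,8],[34,18],[47,15],[49,0]]
[[11,20],[13,13],[14,19],[18,0],[25,8],[27,0],[30,8],[34,18],[47,15],[49,0]]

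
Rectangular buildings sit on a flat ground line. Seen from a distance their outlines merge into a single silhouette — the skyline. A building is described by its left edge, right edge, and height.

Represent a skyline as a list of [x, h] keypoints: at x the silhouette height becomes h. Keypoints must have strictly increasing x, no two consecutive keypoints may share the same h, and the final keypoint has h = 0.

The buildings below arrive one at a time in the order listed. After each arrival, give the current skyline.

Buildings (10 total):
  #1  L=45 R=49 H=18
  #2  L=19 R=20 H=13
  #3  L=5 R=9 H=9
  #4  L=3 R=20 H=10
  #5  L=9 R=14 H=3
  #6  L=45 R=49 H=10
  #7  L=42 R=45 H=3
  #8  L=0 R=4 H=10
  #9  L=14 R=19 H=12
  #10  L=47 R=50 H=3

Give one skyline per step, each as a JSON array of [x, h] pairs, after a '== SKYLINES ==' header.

== SKYLINES ==
[[45,18],[49,0]]
[[19,13],[20,0],[45,18],[49,0]]
[[5,9],[9,0],[19,13],[20,0],[45,18],[49,0]]
[[3,10],[19,13],[20,0],[45,18],[49,0]]
[[3,10],[19,13],[20,0],[45,18],[49,0]]
[[3,10],[19,13],[20,0],[45,18],[49,0]]
[[3,10],[19,13],[20,0],[42,3],[45,18],[49,0]]
[[0,10],[19,13],[20,0],[42,3],[45,18],[49,0]]
[[0,10],[14,12],[19,13],[20,0],[42,3],[45,18],[49,0]]
[[0,10],[14,12],[19,13],[20,0],[42,3],[45,18],[49,3],[50,0]]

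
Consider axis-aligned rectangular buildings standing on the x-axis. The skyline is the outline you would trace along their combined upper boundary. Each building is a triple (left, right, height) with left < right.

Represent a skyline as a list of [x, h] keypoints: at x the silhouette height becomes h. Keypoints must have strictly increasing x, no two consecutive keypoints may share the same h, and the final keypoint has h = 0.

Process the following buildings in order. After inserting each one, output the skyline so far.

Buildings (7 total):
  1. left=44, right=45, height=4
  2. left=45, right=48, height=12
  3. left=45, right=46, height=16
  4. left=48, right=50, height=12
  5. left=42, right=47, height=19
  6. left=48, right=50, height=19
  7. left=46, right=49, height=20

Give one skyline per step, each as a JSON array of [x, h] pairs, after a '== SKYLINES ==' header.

== SKYLINES ==
[[44,4],[45,0]]
[[44,4],[45,12],[48,0]]
[[44,4],[45,16],[46,12],[48,0]]
[[44,4],[45,16],[46,12],[50,0]]
[[42,19],[47,12],[50,0]]
[[42,19],[47,12],[48,19],[50,0]]
[[42,19],[46,20],[49,19],[50,0]]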